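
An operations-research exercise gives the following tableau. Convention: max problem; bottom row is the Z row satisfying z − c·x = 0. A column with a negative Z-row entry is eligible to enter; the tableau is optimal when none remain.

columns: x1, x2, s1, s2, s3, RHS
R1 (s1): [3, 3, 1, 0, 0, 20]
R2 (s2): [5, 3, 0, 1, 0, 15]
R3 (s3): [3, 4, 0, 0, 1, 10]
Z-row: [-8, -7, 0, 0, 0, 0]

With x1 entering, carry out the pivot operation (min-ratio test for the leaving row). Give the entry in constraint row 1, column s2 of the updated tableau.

-3/5

Ratio test on column x1 — row 1: 20/3 = 20/3; row 2: 15/5 = 3; row 3: 10/3 = 10/3. Minimum is 3 at row 2 (s2 leaves); pivot element 5.
Divide row 2 by 5; eliminate column x1 from the other rows.
Row 1 update in column s2: 0 − 3·(1/5) = -3/5.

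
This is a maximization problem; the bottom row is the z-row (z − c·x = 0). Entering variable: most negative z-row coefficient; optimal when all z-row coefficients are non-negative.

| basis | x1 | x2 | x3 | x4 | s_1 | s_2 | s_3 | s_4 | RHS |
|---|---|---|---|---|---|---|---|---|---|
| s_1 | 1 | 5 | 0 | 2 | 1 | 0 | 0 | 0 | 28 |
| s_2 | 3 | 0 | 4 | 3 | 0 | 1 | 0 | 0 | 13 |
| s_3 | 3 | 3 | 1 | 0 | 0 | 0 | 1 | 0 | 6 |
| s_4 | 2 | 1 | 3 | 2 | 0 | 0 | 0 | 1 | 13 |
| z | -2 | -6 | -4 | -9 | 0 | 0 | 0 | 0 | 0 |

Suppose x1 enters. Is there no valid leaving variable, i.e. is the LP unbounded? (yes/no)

no

Column x1 has positive entries in row(s) 1, 2, 3, 4, so the ratio test bounds it — not unbounded.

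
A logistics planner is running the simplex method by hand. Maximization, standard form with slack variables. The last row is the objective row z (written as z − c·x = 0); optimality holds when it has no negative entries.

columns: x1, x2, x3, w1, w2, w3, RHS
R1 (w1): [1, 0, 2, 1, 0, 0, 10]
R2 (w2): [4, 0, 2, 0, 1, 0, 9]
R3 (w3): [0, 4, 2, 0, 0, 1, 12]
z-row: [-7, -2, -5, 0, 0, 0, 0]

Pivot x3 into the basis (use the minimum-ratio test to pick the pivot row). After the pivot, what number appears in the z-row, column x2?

Ratio test on column x3 — row 1: 10/2 = 5; row 2: 9/2 = 9/2; row 3: 12/2 = 6. Minimum is 9/2 at row 2 (w2 leaves); pivot element 2.
Divide row 2 by 2; eliminate column x3 from the other rows.
z-row update in column x2: -2 − (-5)·0 = -2.

-2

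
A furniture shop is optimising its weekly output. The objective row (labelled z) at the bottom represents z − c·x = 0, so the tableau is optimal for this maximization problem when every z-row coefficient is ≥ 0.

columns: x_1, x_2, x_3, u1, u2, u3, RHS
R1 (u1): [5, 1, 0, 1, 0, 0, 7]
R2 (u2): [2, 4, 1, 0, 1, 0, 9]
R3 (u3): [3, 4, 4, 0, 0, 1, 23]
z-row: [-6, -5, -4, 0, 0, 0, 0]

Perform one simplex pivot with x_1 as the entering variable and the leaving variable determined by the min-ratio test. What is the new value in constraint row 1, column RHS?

7/5

Ratio test on column x_1 — row 1: 7/5 = 7/5; row 2: 9/2 = 9/2; row 3: 23/3 = 23/3. Minimum is 7/5 at row 1 (u1 leaves); pivot element 5.
Divide row 1 by 5; eliminate column x_1 from the other rows.
In the new row 1, the RHS entry is the old entry divided by the pivot: 7/5 = 7/5.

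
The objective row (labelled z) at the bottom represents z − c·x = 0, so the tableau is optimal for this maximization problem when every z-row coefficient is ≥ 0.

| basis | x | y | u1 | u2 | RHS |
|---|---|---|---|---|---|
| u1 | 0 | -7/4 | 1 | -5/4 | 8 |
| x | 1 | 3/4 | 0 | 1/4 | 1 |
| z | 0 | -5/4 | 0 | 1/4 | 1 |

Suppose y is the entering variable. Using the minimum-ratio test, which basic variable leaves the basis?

x

Column y entries and ratios — u1: -7/4 ≤ 0, skip; x: 1/(3/4) = 4/3.
Smallest ratio is 4/3 in the row of x, so x leaves.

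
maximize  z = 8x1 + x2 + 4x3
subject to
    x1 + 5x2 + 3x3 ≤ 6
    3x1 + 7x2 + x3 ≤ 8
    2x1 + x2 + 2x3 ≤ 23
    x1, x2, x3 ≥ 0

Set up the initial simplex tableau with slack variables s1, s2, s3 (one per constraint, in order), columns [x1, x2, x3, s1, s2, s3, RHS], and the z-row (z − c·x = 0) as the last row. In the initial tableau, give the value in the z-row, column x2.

-1

The z-row carries the negated objective coefficients: the x2 entry is -1.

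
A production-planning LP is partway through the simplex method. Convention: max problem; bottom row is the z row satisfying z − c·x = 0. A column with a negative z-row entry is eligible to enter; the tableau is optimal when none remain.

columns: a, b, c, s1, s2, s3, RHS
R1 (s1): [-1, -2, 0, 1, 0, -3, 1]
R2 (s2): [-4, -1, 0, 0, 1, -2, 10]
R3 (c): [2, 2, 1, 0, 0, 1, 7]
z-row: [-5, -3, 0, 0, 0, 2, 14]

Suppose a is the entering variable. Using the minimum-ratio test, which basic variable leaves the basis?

Column a entries and ratios — s1: -1 ≤ 0, skip; s2: -4 ≤ 0, skip; c: 7/2 = 7/2.
Smallest ratio is 7/2 in the row of c, so c leaves.

c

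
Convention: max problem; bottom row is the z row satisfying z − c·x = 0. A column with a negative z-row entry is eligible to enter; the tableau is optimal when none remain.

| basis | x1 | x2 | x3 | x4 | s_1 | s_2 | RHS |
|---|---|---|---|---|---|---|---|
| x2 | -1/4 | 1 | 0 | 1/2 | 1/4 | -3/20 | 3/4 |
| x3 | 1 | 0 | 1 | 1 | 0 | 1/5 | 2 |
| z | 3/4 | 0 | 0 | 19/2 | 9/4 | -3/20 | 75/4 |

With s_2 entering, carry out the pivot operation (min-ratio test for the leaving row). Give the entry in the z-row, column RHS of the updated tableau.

81/4

Ratio test on column s_2 — row 1: entry -3/20 ≤ 0; row 2: 2/(1/5) = 10. Minimum is 10 at row 2 (x3 leaves); pivot element 1/5.
Divide row 2 by 1/5; eliminate column s_2 from the other rows.
z-row update in column RHS: 75/4 − (-3/20)·10 = 81/4.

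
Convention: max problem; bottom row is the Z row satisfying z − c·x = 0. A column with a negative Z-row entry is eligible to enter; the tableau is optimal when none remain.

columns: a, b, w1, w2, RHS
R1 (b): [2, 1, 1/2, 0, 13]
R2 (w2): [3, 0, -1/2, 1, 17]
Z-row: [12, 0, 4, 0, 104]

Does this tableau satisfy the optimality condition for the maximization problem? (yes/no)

yes

Every Z-row coefficient is ≥ 0, so the tableau is optimal.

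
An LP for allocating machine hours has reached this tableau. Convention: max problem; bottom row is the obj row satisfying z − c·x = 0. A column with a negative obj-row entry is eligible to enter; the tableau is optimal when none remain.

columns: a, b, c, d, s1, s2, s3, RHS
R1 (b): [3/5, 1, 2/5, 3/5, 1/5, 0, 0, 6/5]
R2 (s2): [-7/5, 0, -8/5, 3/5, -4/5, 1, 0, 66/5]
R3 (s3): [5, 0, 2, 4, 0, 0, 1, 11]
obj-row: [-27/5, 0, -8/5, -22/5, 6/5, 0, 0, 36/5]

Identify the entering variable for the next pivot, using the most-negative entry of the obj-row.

Negative obj-row entries: a: -27/5, c: -8/5, d: -22/5.
The most negative is -27/5 in column a, so a enters.

a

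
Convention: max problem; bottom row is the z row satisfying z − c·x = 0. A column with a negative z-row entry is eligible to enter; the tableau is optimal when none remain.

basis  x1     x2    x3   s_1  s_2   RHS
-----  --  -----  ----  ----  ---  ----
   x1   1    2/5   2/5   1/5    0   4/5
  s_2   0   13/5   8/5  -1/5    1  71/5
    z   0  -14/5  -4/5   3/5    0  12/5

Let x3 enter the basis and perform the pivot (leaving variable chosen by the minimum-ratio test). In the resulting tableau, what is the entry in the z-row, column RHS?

4

Ratio test on column x3 — row 1: (4/5)/(2/5) = 2; row 2: (71/5)/(8/5) = 71/8. Minimum is 2 at row 1 (x1 leaves); pivot element 2/5.
Divide row 1 by 2/5; eliminate column x3 from the other rows.
z-row update in column RHS: 12/5 − (-4/5)·2 = 4.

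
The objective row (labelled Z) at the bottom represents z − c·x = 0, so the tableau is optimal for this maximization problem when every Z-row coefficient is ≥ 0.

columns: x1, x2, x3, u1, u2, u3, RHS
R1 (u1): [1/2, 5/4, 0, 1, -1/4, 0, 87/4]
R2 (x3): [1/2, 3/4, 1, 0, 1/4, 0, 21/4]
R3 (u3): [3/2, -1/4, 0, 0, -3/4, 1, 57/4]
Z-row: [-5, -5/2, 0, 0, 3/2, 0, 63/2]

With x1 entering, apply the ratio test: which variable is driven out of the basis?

u3

Column x1 entries and ratios — u1: (87/4)/(1/2) = 87/2; x3: (21/4)/(1/2) = 21/2; u3: (57/4)/(3/2) = 19/2.
Smallest ratio is 19/2 in the row of u3, so u3 leaves.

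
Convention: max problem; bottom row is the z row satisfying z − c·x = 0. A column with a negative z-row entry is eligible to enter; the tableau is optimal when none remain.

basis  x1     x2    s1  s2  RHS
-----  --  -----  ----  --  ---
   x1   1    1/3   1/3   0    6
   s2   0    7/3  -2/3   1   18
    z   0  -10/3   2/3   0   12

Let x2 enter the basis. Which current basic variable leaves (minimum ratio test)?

s2

Column x2 entries and ratios — x1: 6/(1/3) = 18; s2: 18/(7/3) = 54/7.
Smallest ratio is 54/7 in the row of s2, so s2 leaves.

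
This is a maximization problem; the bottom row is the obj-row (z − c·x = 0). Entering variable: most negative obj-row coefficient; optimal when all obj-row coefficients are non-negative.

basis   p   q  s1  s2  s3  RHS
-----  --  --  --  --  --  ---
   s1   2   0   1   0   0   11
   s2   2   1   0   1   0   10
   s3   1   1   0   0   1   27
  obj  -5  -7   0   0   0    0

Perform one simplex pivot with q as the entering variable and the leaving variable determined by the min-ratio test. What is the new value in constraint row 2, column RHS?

Ratio test on column q — row 1: entry 0 ≤ 0; row 2: 10/1 = 10; row 3: 27/1 = 27. Minimum is 10 at row 2 (s2 leaves); pivot element 1.
Divide row 2 by 1; eliminate column q from the other rows.
In the new row 2, the RHS entry is the old entry divided by the pivot: 10/1 = 10.

10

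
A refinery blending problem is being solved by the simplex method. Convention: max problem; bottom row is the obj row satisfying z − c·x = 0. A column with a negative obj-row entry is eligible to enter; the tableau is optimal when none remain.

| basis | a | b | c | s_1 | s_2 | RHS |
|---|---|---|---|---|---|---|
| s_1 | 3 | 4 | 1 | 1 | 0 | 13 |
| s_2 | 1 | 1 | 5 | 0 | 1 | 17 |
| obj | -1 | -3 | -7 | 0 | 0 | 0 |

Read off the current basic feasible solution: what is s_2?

17

s_2 is basic (row 2); its value is the RHS of that row, 17.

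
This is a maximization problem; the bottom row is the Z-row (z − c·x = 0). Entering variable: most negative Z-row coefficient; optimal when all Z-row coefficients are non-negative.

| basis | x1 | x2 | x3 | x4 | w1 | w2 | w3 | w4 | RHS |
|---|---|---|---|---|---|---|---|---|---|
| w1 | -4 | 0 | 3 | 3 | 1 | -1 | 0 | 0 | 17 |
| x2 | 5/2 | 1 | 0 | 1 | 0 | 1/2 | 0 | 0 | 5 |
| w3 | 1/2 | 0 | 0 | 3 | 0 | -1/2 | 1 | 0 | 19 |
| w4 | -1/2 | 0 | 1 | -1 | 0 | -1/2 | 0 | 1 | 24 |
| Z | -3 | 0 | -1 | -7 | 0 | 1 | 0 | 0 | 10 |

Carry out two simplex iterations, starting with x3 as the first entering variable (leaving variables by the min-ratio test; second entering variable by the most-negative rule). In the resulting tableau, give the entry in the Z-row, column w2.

11/3

Ratio test on column x3 — row 1: 17/3 = 17/3; row 2: entry 0 ≤ 0; row 3: entry 0 ≤ 0; row 4: 24/1 = 24. Minimum is 17/3 at row 1 (w1 leaves); pivot element 3.
Divide row 1 by 3; eliminate column x3 from the other rows.
Second iteration: most negative Z-row entry is -6 in column x4, so x4 enters.
Ratio test on column x4 — row 1: (17/3)/1 = 17/3; row 2: 5/1 = 5; row 3: 19/3 = 19/3; row 4: entry -2 ≤ 0. Minimum is 5 at row 2 (x2 leaves); pivot element 1.
Divide row 2 by 1; eliminate column x4 from the other rows.
After both pivots, the entry at the Z-row, column w2 is 11/3.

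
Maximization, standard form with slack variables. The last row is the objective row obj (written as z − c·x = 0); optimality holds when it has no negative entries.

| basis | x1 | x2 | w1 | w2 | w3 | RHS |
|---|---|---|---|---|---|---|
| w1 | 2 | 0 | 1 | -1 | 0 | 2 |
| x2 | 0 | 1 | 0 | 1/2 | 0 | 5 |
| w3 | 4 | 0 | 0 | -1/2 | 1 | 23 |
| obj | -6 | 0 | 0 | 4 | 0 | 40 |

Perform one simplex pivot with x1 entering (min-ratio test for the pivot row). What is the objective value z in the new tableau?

Ratio test on column x1 — row 1: 2/2 = 1; row 2: entry 0 ≤ 0; row 3: 23/4 = 23/4. Minimum is 1 at row 1 (w1 leaves); pivot element 2.
Pivot on row 1; the obj-row RHS becomes 40 − (-6)·1 = 46.

46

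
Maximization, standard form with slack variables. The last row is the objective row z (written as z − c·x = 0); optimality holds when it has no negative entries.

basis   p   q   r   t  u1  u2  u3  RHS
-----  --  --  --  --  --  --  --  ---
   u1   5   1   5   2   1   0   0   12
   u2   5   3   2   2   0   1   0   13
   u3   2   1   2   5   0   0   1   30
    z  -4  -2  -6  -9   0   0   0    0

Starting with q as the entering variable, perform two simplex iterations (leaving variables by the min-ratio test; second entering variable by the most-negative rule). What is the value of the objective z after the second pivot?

211/4

Ratio test on column q — row 1: 12/1 = 12; row 2: 13/3 = 13/3; row 3: 30/1 = 30. Minimum is 13/3 at row 2 (u2 leaves); pivot element 3.
Pivot on row 2; the z-row RHS becomes 0 − (-2)·(13/3) = 26/3.
Next entering variable (most negative z-row entry -23/3): t.
Ratio test on column t — row 1: (23/3)/(4/3) = 23/4; row 2: (13/3)/(2/3) = 13/2; row 3: (77/3)/(13/3) = 77/13. Minimum is 23/4 at row 1 (u1 leaves); pivot element 4/3.
After the second pivot the z-row RHS is 26/3 − (-23/3)·(23/4) = 211/4.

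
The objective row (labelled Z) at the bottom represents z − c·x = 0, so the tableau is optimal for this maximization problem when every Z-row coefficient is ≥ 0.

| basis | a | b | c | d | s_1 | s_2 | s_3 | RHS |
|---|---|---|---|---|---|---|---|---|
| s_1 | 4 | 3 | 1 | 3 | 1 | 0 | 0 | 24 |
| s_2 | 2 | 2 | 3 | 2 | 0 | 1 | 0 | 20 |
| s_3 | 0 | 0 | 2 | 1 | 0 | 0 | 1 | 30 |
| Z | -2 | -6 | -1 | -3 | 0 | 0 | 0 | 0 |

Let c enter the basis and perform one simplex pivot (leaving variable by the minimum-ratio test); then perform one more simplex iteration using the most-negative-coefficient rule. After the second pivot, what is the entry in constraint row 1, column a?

10/7

Ratio test on column c — row 1: 24/1 = 24; row 2: 20/3 = 20/3; row 3: 30/2 = 15. Minimum is 20/3 at row 2 (s_2 leaves); pivot element 3.
Divide row 2 by 3; eliminate column c from the other rows.
Second iteration: most negative Z-row entry is -16/3 in column b, so b enters.
Ratio test on column b — row 1: (52/3)/(7/3) = 52/7; row 2: (20/3)/(2/3) = 10; row 3: entry -4/3 ≤ 0. Minimum is 52/7 at row 1 (s_1 leaves); pivot element 7/3.
Divide row 1 by 7/3; eliminate column b from the other rows.
After both pivots, the entry at constraint row 1, column a is 10/7.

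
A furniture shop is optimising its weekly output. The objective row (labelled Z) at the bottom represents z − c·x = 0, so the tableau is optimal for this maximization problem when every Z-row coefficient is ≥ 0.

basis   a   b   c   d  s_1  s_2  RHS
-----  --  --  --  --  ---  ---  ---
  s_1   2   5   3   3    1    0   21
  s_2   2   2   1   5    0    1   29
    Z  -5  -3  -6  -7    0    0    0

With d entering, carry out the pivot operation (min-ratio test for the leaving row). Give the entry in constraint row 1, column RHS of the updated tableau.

Ratio test on column d — row 1: 21/3 = 7; row 2: 29/5 = 29/5. Minimum is 29/5 at row 2 (s_2 leaves); pivot element 5.
Divide row 2 by 5; eliminate column d from the other rows.
Row 1 update in column RHS: 21 − 3·(29/5) = 18/5.

18/5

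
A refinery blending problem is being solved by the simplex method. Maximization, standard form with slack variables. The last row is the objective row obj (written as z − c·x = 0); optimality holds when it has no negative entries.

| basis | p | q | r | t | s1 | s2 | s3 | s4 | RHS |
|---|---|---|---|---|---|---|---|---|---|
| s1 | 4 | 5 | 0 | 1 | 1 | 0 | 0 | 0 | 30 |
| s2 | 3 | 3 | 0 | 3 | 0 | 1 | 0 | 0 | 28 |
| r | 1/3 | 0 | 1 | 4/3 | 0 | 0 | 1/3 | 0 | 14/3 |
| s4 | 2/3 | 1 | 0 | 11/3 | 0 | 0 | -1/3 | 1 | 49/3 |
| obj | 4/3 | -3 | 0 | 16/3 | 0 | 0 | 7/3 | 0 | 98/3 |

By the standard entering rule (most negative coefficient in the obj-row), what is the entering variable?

Negative obj-row entries: q: -3.
The most negative is -3 in column q, so q enters.

q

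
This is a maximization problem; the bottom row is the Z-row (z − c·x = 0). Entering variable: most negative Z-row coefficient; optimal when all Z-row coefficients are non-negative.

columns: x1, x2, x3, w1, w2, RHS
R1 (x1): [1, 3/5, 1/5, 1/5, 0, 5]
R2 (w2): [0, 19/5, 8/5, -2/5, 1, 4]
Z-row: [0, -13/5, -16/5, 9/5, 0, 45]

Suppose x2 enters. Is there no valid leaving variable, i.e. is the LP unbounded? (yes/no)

no

Column x2 has positive entries in row(s) 1, 2, so the ratio test bounds it — not unbounded.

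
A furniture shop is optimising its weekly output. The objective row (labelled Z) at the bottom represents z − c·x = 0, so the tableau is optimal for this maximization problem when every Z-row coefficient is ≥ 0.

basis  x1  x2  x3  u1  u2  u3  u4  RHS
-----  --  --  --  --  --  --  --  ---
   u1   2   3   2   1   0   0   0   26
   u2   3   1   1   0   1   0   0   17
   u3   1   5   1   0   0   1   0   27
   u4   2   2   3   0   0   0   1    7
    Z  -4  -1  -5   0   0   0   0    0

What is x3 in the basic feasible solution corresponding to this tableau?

0

x3 is not in the basis, so in the current basic feasible solution x3 = 0.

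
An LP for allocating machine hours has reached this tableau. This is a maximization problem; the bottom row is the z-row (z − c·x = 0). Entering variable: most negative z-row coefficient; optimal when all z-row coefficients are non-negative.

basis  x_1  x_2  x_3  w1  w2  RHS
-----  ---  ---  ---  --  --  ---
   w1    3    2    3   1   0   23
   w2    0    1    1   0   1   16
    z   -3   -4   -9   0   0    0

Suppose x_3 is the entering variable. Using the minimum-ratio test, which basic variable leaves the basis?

w1

Column x_3 entries and ratios — w1: 23/3 = 23/3; w2: 16/1 = 16.
Smallest ratio is 23/3 in the row of w1, so w1 leaves.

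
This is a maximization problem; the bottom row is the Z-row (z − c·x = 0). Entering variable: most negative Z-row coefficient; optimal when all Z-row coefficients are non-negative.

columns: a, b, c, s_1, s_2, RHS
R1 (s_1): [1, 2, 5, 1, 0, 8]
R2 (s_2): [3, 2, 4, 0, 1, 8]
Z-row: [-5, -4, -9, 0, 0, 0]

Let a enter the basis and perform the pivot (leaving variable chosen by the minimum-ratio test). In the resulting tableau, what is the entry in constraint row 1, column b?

4/3

Ratio test on column a — row 1: 8/1 = 8; row 2: 8/3 = 8/3. Minimum is 8/3 at row 2 (s_2 leaves); pivot element 3.
Divide row 2 by 3; eliminate column a from the other rows.
Row 1 update in column b: 2 − 1·(2/3) = 4/3.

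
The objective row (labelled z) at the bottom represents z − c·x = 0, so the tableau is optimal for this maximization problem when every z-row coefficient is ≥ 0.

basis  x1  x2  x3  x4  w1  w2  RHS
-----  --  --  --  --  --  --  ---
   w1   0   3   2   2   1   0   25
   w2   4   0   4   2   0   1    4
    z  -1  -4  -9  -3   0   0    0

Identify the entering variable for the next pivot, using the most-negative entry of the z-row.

Negative z-row entries: x1: -1, x2: -4, x3: -9, x4: -3.
The most negative is -9 in column x3, so x3 enters.

x3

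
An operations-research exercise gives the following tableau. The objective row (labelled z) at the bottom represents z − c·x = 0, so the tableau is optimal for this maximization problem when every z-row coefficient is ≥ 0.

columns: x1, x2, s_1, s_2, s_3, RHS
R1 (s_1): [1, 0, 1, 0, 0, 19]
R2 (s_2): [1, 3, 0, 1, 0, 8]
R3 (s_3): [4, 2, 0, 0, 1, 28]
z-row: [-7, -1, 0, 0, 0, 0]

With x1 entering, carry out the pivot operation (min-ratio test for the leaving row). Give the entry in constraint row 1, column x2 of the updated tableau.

-1/2

Ratio test on column x1 — row 1: 19/1 = 19; row 2: 8/1 = 8; row 3: 28/4 = 7. Minimum is 7 at row 3 (s_3 leaves); pivot element 4.
Divide row 3 by 4; eliminate column x1 from the other rows.
Row 1 update in column x2: 0 − 1·(1/2) = -1/2.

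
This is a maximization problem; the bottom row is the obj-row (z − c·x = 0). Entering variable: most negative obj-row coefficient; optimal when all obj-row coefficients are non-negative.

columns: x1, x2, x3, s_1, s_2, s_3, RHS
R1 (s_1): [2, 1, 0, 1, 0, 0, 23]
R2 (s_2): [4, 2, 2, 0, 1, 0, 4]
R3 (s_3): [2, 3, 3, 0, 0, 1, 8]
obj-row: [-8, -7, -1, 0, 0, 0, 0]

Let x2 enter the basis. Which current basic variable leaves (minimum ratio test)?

s_2

Column x2 entries and ratios — s_1: 23/1 = 23; s_2: 4/2 = 2; s_3: 8/3 = 8/3.
Smallest ratio is 2 in the row of s_2, so s_2 leaves.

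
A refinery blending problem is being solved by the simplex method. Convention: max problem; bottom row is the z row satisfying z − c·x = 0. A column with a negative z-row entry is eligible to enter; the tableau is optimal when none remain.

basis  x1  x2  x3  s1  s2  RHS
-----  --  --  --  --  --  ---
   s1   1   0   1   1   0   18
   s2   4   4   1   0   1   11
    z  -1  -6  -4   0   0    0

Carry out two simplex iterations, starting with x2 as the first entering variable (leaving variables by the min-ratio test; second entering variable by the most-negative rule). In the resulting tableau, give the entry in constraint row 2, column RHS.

11

Ratio test on column x2 — row 1: entry 0 ≤ 0; row 2: 11/4 = 11/4. Minimum is 11/4 at row 2 (s2 leaves); pivot element 4.
Divide row 2 by 4; eliminate column x2 from the other rows.
Second iteration: most negative z-row entry is -5/2 in column x3, so x3 enters.
Ratio test on column x3 — row 1: 18/1 = 18; row 2: (11/4)/(1/4) = 11. Minimum is 11 at row 2 (x2 leaves); pivot element 1/4.
Divide row 2 by 1/4; eliminate column x3 from the other rows.
After both pivots, the entry at constraint row 2, column RHS is 11.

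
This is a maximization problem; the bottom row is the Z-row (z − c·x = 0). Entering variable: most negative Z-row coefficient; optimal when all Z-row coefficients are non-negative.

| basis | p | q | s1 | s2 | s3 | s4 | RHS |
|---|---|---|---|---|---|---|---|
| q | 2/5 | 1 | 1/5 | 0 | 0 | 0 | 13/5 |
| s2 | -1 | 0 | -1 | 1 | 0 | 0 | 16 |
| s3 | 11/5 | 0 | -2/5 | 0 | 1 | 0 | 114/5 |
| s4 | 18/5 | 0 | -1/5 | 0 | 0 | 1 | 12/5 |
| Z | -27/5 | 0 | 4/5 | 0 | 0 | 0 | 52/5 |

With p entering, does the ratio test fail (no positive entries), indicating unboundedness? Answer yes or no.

Column p has positive entries in row(s) 1, 3, 4, so the ratio test bounds it — not unbounded.

no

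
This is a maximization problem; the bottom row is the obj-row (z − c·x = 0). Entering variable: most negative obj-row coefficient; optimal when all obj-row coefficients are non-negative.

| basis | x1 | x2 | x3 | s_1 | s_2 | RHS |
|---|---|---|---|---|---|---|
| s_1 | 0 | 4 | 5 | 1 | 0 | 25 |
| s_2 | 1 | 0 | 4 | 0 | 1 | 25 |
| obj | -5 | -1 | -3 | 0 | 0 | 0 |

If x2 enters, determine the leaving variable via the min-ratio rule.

s_1

Column x2 entries and ratios — s_1: 25/4 = 25/4; s_2: 0 ≤ 0, skip.
Smallest ratio is 25/4 in the row of s_1, so s_1 leaves.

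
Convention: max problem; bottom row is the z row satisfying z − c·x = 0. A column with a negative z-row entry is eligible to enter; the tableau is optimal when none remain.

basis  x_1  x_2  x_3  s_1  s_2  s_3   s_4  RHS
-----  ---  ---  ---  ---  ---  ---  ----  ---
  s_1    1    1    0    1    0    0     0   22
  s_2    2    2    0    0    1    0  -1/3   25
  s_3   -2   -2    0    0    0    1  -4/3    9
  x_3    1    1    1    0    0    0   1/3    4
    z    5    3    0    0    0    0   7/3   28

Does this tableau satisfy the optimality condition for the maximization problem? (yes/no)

Every z-row coefficient is ≥ 0, so the tableau is optimal.

yes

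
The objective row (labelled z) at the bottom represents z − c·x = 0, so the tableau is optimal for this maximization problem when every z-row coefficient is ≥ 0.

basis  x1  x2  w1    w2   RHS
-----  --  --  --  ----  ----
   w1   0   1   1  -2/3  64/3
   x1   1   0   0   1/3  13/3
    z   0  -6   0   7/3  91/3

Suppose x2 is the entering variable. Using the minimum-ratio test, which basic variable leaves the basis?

Column x2 entries and ratios — w1: (64/3)/1 = 64/3; x1: 0 ≤ 0, skip.
Smallest ratio is 64/3 in the row of w1, so w1 leaves.

w1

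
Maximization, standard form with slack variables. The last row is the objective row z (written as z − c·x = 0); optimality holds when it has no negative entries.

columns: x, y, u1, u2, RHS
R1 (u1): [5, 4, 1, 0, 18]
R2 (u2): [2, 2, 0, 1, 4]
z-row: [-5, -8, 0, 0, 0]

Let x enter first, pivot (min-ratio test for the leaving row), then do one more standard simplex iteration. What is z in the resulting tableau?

Ratio test on column x — row 1: 18/5 = 18/5; row 2: 4/2 = 2. Minimum is 2 at row 2 (u2 leaves); pivot element 2.
Pivot on row 2; the z-row RHS becomes 0 − (-5)·2 = 10.
Next entering variable (most negative z-row entry -3): y.
Ratio test on column y — row 1: entry -1 ≤ 0; row 2: 2/1 = 2. Minimum is 2 at row 2 (x leaves); pivot element 1.
After the second pivot the z-row RHS is 10 − (-3)·2 = 16.

16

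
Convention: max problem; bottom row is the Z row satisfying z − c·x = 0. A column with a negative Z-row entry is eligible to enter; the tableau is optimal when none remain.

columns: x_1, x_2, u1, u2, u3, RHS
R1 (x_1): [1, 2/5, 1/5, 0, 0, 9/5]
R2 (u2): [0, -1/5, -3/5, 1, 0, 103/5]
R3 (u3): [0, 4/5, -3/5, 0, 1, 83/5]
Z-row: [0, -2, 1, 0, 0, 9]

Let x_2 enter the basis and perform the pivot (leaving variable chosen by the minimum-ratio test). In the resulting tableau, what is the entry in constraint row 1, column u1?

Ratio test on column x_2 — row 1: (9/5)/(2/5) = 9/2; row 2: entry -1/5 ≤ 0; row 3: (83/5)/(4/5) = 83/4. Minimum is 9/2 at row 1 (x_1 leaves); pivot element 2/5.
Divide row 1 by 2/5; eliminate column x_2 from the other rows.
In the new row 1, the u1 entry is the old entry divided by the pivot: (1/5)/(2/5) = 1/2.

1/2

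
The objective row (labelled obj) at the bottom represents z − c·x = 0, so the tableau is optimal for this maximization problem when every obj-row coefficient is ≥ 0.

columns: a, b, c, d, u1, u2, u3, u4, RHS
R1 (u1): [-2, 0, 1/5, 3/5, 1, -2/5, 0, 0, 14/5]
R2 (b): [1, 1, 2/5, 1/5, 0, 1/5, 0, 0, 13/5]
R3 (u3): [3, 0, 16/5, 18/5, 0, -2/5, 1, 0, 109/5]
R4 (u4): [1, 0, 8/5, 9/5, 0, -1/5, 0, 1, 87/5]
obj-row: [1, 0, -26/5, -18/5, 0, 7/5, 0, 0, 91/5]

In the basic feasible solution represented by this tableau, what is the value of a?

a is not in the basis, so in the current basic feasible solution a = 0.

0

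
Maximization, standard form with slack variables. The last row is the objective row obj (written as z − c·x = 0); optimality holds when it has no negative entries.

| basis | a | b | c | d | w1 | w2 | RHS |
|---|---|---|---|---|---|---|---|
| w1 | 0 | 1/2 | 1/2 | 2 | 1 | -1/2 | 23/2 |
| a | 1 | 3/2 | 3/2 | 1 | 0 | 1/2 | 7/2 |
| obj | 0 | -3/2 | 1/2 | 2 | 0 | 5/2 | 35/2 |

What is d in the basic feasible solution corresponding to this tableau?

d is not in the basis, so in the current basic feasible solution d = 0.

0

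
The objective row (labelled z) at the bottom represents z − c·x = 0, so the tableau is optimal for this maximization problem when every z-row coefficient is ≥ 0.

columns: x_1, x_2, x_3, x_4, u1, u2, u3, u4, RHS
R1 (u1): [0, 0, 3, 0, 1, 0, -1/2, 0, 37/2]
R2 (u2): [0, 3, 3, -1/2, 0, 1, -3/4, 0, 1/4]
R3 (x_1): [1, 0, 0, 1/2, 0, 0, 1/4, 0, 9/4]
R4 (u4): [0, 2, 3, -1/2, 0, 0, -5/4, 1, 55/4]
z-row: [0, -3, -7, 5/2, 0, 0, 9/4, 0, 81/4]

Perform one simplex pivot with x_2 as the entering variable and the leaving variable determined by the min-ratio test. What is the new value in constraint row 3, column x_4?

Ratio test on column x_2 — row 1: entry 0 ≤ 0; row 2: (1/4)/3 = 1/12; row 3: entry 0 ≤ 0; row 4: (55/4)/2 = 55/8. Minimum is 1/12 at row 2 (u2 leaves); pivot element 3.
Divide row 2 by 3; eliminate column x_2 from the other rows.
Row 3 update in column x_4: 1/2 − 0·(-1/6) = 1/2.

1/2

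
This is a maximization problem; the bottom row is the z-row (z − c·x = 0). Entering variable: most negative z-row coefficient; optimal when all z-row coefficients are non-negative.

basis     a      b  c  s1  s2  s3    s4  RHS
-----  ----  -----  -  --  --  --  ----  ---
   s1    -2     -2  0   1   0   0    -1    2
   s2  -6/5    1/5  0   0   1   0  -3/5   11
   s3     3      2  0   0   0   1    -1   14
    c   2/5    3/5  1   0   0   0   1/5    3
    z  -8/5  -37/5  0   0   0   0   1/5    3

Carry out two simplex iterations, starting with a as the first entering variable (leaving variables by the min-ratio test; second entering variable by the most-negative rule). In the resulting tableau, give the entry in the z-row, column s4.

Ratio test on column a — row 1: entry -2 ≤ 0; row 2: entry -6/5 ≤ 0; row 3: 14/3 = 14/3; row 4: 3/(2/5) = 15/2. Minimum is 14/3 at row 3 (s3 leaves); pivot element 3.
Divide row 3 by 3; eliminate column a from the other rows.
Second iteration: most negative z-row entry is -19/3 in column b, so b enters.
Ratio test on column b — row 1: entry -2/3 ≤ 0; row 2: (83/5)/1 = 83/5; row 3: (14/3)/(2/3) = 7; row 4: (17/15)/(1/3) = 17/5. Minimum is 17/5 at row 4 (c leaves); pivot element 1/3.
Divide row 4 by 1/3; eliminate column b from the other rows.
After both pivots, the entry at the z-row, column s4 is 6.

6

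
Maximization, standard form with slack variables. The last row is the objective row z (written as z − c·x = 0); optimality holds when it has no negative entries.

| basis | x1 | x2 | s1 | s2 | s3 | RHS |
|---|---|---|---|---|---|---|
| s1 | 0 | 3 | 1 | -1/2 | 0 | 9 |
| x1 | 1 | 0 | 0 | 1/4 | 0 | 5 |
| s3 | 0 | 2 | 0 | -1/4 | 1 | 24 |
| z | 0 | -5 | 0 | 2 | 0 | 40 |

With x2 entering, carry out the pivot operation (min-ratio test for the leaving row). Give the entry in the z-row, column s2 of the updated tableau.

7/6

Ratio test on column x2 — row 1: 9/3 = 3; row 2: entry 0 ≤ 0; row 3: 24/2 = 12. Minimum is 3 at row 1 (s1 leaves); pivot element 3.
Divide row 1 by 3; eliminate column x2 from the other rows.
z-row update in column s2: 2 − (-5)·(-1/6) = 7/6.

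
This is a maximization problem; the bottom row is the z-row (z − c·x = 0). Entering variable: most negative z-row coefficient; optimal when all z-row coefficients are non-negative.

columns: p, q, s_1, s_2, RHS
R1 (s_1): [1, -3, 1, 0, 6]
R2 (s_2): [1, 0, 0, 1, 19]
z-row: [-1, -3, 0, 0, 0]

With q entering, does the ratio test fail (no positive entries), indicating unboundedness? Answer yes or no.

Every constraint-row entry in column q is ≤ 0, so increasing q is unbounded.

yes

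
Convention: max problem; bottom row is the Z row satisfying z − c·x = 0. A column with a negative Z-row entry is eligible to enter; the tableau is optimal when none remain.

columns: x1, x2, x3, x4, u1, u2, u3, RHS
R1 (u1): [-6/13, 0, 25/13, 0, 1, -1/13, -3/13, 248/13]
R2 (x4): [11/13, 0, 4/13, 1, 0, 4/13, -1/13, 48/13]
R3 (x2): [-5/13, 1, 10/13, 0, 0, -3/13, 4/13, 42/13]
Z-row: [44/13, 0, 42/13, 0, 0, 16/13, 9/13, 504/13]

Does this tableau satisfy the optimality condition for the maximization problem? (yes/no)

Every Z-row coefficient is ≥ 0, so the tableau is optimal.

yes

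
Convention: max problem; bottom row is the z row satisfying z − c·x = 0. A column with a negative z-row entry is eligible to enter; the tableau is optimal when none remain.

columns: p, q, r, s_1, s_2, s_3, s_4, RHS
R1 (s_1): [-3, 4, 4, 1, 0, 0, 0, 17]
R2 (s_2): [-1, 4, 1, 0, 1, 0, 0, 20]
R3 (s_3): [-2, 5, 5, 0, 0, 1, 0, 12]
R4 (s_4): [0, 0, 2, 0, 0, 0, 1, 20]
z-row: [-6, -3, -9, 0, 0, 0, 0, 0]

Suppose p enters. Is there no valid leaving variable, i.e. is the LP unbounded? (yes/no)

yes

Every constraint-row entry in column p is ≤ 0, so increasing p is unbounded.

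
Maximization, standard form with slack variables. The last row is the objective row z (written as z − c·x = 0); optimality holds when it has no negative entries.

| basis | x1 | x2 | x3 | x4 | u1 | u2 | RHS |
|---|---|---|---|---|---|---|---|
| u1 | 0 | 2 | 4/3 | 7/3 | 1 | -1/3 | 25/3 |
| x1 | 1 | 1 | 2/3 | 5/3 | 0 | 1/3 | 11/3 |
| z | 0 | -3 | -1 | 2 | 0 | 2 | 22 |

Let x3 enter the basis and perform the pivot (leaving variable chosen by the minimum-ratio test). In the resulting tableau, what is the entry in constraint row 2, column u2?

1/2

Ratio test on column x3 — row 1: (25/3)/(4/3) = 25/4; row 2: (11/3)/(2/3) = 11/2. Minimum is 11/2 at row 2 (x1 leaves); pivot element 2/3.
Divide row 2 by 2/3; eliminate column x3 from the other rows.
In the new row 2, the u2 entry is the old entry divided by the pivot: (1/3)/(2/3) = 1/2.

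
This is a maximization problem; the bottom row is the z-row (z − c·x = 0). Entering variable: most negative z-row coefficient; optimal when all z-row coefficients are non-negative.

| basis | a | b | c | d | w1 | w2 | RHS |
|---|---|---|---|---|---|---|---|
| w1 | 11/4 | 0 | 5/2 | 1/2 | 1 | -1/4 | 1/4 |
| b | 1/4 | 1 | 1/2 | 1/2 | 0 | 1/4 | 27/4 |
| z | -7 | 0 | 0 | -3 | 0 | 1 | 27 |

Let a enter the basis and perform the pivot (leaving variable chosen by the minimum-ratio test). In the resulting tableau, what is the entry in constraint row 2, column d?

5/11

Ratio test on column a — row 1: (1/4)/(11/4) = 1/11; row 2: (27/4)/(1/4) = 27. Minimum is 1/11 at row 1 (w1 leaves); pivot element 11/4.
Divide row 1 by 11/4; eliminate column a from the other rows.
Row 2 update in column d: 1/2 − (1/4)·(2/11) = 5/11.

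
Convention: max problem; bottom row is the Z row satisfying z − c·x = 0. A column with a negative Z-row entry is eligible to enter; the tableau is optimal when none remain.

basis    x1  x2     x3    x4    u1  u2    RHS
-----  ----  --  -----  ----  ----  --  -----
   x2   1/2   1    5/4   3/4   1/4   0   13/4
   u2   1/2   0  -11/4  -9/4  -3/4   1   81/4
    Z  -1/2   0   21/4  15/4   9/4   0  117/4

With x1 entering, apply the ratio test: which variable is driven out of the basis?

Column x1 entries and ratios — x2: (13/4)/(1/2) = 13/2; u2: (81/4)/(1/2) = 81/2.
Smallest ratio is 13/2 in the row of x2, so x2 leaves.

x2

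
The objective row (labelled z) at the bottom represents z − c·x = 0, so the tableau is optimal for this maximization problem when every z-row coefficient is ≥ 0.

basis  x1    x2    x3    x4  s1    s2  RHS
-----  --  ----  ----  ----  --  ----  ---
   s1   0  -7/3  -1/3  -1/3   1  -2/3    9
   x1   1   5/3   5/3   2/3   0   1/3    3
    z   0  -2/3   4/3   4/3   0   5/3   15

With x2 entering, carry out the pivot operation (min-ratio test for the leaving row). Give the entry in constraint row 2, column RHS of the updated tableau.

Ratio test on column x2 — row 1: entry -7/3 ≤ 0; row 2: 3/(5/3) = 9/5. Minimum is 9/5 at row 2 (x1 leaves); pivot element 5/3.
Divide row 2 by 5/3; eliminate column x2 from the other rows.
In the new row 2, the RHS entry is the old entry divided by the pivot: 3/(5/3) = 9/5.

9/5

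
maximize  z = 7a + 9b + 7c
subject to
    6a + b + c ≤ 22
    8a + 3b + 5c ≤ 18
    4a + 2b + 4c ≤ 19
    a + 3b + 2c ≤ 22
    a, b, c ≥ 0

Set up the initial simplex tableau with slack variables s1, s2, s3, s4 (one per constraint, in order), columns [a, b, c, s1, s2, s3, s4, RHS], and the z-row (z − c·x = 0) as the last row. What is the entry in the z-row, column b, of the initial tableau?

The z-row carries the negated objective coefficients: the b entry is -9.

-9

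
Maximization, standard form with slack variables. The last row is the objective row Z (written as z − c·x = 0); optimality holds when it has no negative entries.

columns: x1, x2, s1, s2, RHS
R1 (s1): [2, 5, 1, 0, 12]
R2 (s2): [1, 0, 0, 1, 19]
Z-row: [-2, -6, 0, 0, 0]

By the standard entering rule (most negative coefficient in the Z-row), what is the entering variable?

Negative Z-row entries: x1: -2, x2: -6.
The most negative is -6 in column x2, so x2 enters.

x2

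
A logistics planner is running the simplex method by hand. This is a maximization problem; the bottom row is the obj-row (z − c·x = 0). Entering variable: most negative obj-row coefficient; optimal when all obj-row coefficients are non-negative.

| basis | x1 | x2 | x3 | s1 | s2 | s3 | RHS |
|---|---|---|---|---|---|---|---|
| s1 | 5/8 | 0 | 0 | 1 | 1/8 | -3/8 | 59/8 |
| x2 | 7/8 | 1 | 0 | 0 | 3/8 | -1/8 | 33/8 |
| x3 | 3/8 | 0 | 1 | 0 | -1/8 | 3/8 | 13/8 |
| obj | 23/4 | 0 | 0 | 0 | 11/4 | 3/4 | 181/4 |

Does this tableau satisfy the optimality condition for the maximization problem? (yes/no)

yes

Every obj-row coefficient is ≥ 0, so the tableau is optimal.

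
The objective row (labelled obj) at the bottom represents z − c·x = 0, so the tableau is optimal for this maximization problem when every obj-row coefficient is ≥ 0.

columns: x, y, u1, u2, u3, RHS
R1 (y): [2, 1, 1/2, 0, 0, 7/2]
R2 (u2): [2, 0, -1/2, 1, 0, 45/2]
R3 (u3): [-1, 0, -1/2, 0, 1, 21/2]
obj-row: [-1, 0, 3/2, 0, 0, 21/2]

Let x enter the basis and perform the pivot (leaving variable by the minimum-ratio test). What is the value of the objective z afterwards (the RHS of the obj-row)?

49/4

Ratio test on column x — row 1: (7/2)/2 = 7/4; row 2: (45/2)/2 = 45/4; row 3: entry -1 ≤ 0. Minimum is 7/4 at row 1 (y leaves); pivot element 2.
Pivot on row 1; the obj-row RHS becomes 21/2 − (-1)·(7/4) = 49/4.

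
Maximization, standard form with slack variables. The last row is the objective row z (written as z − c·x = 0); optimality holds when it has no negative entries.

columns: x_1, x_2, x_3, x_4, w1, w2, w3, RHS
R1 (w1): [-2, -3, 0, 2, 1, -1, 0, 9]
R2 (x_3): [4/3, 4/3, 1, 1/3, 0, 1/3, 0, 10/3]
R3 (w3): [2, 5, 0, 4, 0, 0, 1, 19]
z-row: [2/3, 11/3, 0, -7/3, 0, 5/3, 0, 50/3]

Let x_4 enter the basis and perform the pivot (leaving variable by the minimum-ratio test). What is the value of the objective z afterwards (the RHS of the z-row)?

163/6

Ratio test on column x_4 — row 1: 9/2 = 9/2; row 2: (10/3)/(1/3) = 10; row 3: 19/4 = 19/4. Minimum is 9/2 at row 1 (w1 leaves); pivot element 2.
Pivot on row 1; the z-row RHS becomes 50/3 − (-7/3)·(9/2) = 163/6.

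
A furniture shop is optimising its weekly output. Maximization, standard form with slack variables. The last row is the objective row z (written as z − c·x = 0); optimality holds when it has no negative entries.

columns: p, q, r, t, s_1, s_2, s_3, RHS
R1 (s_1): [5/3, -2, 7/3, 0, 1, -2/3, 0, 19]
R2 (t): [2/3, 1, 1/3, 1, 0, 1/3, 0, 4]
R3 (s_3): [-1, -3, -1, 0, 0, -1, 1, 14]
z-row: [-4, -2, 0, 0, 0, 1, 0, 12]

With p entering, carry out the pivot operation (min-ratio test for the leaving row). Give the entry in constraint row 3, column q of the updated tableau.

-3/2

Ratio test on column p — row 1: 19/(5/3) = 57/5; row 2: 4/(2/3) = 6; row 3: entry -1 ≤ 0. Minimum is 6 at row 2 (t leaves); pivot element 2/3.
Divide row 2 by 2/3; eliminate column p from the other rows.
Row 3 update in column q: -3 − (-1)·(3/2) = -3/2.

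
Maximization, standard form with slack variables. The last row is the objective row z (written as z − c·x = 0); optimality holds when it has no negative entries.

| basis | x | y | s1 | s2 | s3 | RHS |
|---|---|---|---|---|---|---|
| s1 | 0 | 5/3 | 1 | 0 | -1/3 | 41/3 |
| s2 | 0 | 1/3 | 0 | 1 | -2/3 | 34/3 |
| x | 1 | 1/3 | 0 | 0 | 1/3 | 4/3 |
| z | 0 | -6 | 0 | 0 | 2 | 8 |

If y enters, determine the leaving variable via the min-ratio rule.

x

Column y entries and ratios — s1: (41/3)/(5/3) = 41/5; s2: (34/3)/(1/3) = 34; x: (4/3)/(1/3) = 4.
Smallest ratio is 4 in the row of x, so x leaves.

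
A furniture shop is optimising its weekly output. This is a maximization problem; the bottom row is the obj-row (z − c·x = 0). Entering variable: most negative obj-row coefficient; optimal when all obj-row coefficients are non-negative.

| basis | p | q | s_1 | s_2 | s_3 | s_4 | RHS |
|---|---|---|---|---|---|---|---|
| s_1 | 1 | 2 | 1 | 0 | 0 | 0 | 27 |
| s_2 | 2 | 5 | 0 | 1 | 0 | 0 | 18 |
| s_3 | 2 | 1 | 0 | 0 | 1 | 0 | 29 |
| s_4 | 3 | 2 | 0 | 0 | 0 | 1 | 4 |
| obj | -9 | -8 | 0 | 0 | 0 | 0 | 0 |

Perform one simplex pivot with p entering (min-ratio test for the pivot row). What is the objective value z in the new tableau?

Ratio test on column p — row 1: 27/1 = 27; row 2: 18/2 = 9; row 3: 29/2 = 29/2; row 4: 4/3 = 4/3. Minimum is 4/3 at row 4 (s_4 leaves); pivot element 3.
Pivot on row 4; the obj-row RHS becomes 0 − (-9)·(4/3) = 12.

12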